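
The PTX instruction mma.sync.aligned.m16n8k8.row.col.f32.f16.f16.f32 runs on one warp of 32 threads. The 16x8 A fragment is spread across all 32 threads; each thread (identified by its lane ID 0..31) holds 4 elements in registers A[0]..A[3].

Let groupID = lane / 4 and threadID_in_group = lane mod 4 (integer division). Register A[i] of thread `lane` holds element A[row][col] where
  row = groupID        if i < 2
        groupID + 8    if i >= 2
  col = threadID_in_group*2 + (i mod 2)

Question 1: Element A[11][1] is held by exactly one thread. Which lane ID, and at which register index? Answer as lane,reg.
12,3

r:11=>grp=3,rB=1  c:1=>tig=0,lo=1
L=3*4+0=12  i=1*2+1=3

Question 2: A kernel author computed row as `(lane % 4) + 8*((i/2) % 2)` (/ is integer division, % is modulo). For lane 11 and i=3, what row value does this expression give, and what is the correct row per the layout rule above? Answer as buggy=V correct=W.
buggy=11 correct=10

`(lane % 4) + 8*((i/2) % 2)`[11,3]→11
L=11→G=11>>2=2, T=11&3=3
[3]→row 2+8=10  col 3·2+1=7
row: 11 vs 10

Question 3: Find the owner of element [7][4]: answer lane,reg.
r=7→G=7,rhi=0  c=4→T=2,p=0
L=7*4+2=30  i=0*2+0=0

30,0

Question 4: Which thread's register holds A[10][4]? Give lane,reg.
10,2

r: 10->gid=2,r8=1  c: 4->tid=2,i&1=0
L=2*4+2=10  i=1*2+0=2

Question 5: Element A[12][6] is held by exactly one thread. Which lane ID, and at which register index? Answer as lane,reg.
r=12⇒gr=4,Rb=1  c=6⇒th=3,odd=0
L=4*4+3=19  i=1*2+0=2

19,2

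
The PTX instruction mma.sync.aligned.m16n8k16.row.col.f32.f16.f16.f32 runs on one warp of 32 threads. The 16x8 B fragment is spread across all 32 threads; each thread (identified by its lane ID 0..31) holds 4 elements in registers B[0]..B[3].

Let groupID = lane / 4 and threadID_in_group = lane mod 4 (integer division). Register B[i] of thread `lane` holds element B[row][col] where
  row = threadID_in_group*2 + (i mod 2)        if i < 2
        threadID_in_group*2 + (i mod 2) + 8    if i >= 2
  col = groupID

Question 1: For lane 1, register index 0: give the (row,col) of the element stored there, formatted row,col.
2,0

1: gid=0,tid=1
[0] (1*2+0+0,0) = (2,0)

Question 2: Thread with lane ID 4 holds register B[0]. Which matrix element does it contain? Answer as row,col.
4: g=1,t=0
[0] (0*2+0+0,1) = (0,1)

0,1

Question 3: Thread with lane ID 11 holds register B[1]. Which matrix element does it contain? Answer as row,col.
11: gid=2,tid=3
[1] (3*2+1+0,2) = (7,2)

7,2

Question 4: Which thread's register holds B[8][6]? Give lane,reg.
24,2

c=6⇒gr=6  r=8⇒Rb=1,th=0,odd=0
L=6*4+0=24  i=1*2+0=2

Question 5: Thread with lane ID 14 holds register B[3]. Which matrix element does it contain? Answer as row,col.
14: G=3,T=2
[3] (2*2+1+8,3) = (13,3)

13,3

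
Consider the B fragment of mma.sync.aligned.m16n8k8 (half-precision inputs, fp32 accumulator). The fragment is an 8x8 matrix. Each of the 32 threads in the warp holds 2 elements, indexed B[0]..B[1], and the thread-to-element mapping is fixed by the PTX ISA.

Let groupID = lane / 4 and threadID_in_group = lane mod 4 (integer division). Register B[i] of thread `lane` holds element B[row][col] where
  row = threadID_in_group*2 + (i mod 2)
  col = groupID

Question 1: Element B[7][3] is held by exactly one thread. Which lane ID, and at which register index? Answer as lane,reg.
15,1

c=3->g=3  r=7->t=3,b0=1
L=3*4+3=15  i=1=1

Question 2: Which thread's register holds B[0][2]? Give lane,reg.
c: 2->gid=2  r: 0->tid=0,i&1=0
L=2*4+0=8  i=0=0

8,0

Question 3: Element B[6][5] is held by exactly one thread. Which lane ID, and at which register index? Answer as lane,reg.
23,0

c: 5->gid=5  r: 6->tid=3,i&1=0
L=5*4+3=23  i=0=0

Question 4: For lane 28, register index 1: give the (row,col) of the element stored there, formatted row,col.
1,7

lane 28: gr=7 (28/4), th=0 (28%4)
i=1: r=0*2+1=1, c=gr=7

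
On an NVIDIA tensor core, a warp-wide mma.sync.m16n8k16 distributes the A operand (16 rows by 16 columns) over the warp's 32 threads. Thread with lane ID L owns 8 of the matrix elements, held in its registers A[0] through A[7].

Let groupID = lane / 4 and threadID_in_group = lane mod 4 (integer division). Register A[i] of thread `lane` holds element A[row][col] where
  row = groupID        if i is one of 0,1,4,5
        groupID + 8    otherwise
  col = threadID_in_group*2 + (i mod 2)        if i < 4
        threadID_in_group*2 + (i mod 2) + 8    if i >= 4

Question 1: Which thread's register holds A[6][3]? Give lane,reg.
25,1

r=6→G=6,rhi=0  c=3→chi=0,T=1,p=1
L=6*4+1=25  i=0*4+0*2+1=1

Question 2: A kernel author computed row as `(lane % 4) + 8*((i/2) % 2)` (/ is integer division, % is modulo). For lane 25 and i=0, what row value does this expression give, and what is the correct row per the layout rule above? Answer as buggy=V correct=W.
`(lane % 4) + 8*((i/2) % 2)`[25,0]->1
25: gid=6,tid=1
[0] (6+0,1*2+0+0) = (6,2)
row: 1 vs 6

buggy=1 correct=6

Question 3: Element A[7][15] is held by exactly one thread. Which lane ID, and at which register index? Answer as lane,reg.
31,5

r=7⇒gr=7,Rb=0  c=15⇒Cb=1,th=3,odd=1
L=7*4+3=31  i=1*4+0*2+1=5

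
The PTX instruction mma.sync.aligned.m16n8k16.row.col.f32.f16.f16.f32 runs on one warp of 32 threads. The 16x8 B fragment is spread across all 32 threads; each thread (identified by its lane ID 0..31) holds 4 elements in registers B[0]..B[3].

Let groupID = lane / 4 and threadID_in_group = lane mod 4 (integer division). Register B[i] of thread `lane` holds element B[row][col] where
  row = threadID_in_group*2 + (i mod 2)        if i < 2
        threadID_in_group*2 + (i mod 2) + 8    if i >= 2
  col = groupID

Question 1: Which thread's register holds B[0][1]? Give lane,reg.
4,0

c=1⇒gr=1  r=0⇒Rb=0,th=0,odd=0
L=1*4+0=4  i=0*2+0=0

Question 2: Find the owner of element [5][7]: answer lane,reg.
30,1

c=7->g=7  r=5->rb=0,t=2,b0=1
L=7*4+2=30  i=0*2+1=1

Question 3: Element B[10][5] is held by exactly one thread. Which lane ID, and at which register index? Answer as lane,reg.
c=5→G=5  r=10→rhi=1,T=1,p=0
L=5*4+1=21  i=1*2+0=2

21,2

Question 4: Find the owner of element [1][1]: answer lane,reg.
4,1

c=1⇒gr=1  r=1⇒Rb=0,th=0,odd=1
L=1*4+0=4  i=0*2+1=1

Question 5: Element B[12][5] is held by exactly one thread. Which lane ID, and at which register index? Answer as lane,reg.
22,2

c=5⇒gr=5  r=12⇒Rb=1,th=2,odd=0
L=5*4+2=22  i=1*2+0=2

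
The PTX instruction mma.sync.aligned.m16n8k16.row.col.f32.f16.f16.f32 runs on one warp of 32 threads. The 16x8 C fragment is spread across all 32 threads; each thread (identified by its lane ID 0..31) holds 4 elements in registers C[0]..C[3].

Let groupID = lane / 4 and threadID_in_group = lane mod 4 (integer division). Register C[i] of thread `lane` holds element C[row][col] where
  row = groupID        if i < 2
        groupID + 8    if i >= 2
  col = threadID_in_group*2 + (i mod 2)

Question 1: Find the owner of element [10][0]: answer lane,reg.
8,2

r=10⇒gr=2,Rb=1  c=0⇒th=0,odd=0
L=2*4+0=8  i=1*2+0=2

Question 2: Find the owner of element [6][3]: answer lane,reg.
r:6=>grp=6,rB=0  c:3=>tig=1,lo=1
L=6*4+1=25  i=0*2+1=1

25,1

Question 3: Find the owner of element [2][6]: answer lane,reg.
r=2→G=2,rhi=0  c=6→T=3,p=0
L=2*4+3=11  i=0*2+0=0

11,0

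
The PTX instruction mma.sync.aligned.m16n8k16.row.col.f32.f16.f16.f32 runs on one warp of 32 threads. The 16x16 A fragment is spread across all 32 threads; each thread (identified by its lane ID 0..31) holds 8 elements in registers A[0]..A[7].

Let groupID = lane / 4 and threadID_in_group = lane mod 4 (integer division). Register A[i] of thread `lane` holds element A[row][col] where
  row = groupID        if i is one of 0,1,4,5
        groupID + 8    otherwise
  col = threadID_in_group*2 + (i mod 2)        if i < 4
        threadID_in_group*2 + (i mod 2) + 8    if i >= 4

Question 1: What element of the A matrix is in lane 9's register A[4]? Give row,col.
lane 9: gid=2 (9/4), tid=1 (9%4)
i=4: r=2+0=2, c=1*2+0+8=10

2,10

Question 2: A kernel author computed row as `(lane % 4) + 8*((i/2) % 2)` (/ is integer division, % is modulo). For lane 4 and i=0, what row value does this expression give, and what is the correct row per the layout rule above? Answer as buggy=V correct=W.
`(lane % 4) + 8*((i/2) % 2)`[4,0]→0
4: G=1,T=0
[0] (1+0,0*2+0+0) = (1,0)
row: 0 vs 1

buggy=0 correct=1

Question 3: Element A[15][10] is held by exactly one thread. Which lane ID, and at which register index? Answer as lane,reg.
29,6

r=15→G=7,rhi=1  c=10→chi=1,T=1,p=0
L=7*4+1=29  i=1*4+1*2+0=6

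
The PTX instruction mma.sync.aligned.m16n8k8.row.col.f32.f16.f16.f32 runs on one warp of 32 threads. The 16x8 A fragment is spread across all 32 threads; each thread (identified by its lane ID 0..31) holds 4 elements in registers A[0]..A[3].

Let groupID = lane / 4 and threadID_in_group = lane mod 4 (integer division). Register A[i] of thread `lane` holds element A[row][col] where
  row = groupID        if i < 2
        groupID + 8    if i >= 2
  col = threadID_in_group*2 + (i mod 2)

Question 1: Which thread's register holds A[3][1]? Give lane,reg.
12,1

r=3⇒gr=3,Rb=0  c=1⇒th=0,odd=1
L=3*4+0=12  i=0*2+1=1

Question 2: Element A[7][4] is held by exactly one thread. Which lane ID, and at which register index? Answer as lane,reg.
30,0

r: 7->gid=7,r8=0  c: 4->tid=2,i&1=0
L=7*4+2=30  i=0*2+0=0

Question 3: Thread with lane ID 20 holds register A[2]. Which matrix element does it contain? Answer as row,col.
L=20=>grp=20>>2=5, tig=20&3=0
[2]=>row 5+8=13  col 0·2+0=0

13,0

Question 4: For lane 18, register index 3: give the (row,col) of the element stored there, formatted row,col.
lane 18->18/4=4, 18 mod 4=2
i=3  r:4+8->12  c:2·2+1->5

12,5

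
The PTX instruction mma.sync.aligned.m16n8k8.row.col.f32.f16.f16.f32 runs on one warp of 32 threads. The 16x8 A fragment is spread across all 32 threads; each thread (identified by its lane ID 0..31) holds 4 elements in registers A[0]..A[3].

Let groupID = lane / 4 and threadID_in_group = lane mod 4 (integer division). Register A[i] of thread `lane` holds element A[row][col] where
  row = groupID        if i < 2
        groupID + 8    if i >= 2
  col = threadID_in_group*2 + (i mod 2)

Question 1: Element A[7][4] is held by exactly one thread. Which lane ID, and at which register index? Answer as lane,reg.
30,0

r=7⇒gr=7,Rb=0  c=4⇒th=2,odd=0
L=7*4+2=30  i=0*2+0=0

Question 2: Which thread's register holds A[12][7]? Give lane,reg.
19,3

r=12⇒gr=4,Rb=1  c=7⇒th=3,odd=1
L=4*4+3=19  i=1*2+1=3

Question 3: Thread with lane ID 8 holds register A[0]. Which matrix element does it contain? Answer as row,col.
lane 8: grp=2 (8/4), tig=0 (8%4)
i=0: r=2+0=2, c=0*2+0=0

2,0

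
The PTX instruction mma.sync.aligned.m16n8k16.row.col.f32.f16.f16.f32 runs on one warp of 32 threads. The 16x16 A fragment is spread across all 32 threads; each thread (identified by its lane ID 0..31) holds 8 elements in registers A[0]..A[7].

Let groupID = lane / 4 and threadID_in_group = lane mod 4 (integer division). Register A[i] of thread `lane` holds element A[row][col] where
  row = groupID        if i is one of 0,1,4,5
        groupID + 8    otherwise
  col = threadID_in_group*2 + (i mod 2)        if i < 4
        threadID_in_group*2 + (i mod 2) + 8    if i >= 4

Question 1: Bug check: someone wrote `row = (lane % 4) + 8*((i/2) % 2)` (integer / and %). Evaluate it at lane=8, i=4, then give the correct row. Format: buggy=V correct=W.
`(lane % 4) + 8*((i/2) % 2)`[8,4]→0
L=8→G=8>>2=2, T=8&3=0
[4]→row 2+0=2  col 0·2+0+8=8
row: 0 vs 2

buggy=0 correct=2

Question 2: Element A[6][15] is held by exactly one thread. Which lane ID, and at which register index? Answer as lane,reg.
r=6->g=6,rb=0  c=15->cb=1,t=3,b0=1
L=6*4+3=27  i=1*4+0*2+1=5

27,5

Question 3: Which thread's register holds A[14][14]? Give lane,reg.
r: 14->gid=6,r8=1  c: 14->c8=1,tid=3,i&1=0
L=6*4+3=27  i=1*4+1*2+0=6

27,6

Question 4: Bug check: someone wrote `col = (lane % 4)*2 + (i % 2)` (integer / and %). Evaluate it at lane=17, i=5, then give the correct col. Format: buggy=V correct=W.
buggy=3 correct=11

`(lane % 4)*2 + (i % 2)`[17,5]->3
lane 17: gid=4 (17/4), tid=1 (17%4)
i=5: r=4+0=4, c=1*2+1+8=11
col: 3 vs 11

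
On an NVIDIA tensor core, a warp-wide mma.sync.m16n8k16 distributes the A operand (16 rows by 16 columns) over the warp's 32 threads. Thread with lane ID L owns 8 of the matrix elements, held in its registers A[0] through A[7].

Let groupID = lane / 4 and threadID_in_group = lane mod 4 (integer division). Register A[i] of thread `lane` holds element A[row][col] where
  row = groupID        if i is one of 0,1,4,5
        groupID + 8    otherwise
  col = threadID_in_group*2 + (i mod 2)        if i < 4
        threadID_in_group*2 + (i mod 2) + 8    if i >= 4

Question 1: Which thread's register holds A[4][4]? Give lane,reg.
r:4=>grp=4,rB=0  c:4=>cB=0,tig=2,lo=0
L=4*4+2=18  i=0*4+0*2+0=0

18,0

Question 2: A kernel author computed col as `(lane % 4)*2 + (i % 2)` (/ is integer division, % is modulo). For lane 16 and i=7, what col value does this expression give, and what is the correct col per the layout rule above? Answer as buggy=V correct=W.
buggy=1 correct=9

`(lane % 4)*2 + (i % 2)`[16,7]=>1
L=16=>grp=16>>2=4, tig=16&3=0
[7]=>row 4+8=12  col 0·2+1+8=9
col: 1 vs 9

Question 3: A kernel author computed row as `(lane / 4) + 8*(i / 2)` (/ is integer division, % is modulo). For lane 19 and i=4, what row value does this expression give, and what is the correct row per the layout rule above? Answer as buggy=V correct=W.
buggy=20 correct=4

`(lane / 4) + 8*(i / 2)`[19,4]->20
lane 19: g=4 (19/4), t=3 (19%4)
i=4: r=4+0=4, c=3*2+0+8=14
row: 20 vs 4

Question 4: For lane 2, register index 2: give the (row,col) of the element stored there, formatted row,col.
8,4

lane 2→2/4=0, 2 mod 4=2
i=2  r:0+8→8  c:2·2+0+0→4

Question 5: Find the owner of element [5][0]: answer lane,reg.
r=5⇒gr=5,Rb=0  c=0⇒Cb=0,th=0,odd=0
L=5*4+0=20  i=0*4+0*2+0=0

20,0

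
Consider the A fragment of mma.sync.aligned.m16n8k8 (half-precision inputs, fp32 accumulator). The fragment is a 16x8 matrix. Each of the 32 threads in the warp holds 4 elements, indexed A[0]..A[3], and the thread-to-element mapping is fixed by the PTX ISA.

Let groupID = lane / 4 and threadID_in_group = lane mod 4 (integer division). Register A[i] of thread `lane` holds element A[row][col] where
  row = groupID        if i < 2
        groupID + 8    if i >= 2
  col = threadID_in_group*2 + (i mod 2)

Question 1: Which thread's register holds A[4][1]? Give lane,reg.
16,1

r=4→G=4,rhi=0  c=1→T=0,p=1
L=4*4+0=16  i=0*2+1=1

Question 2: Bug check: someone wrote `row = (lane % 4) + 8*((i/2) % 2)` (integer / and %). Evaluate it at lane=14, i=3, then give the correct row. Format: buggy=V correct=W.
buggy=10 correct=11

`(lane % 4) + 8*((i/2) % 2)`[14,3]→10
lane 14: G=3 (14/4), T=2 (14%4)
i=3: r=3+8=11, c=2*2+1=5
row: 10 vs 11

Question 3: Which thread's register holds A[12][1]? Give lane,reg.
r:12=>grp=4,rB=1  c:1=>tig=0,lo=1
L=4*4+0=16  i=1*2+1=3

16,3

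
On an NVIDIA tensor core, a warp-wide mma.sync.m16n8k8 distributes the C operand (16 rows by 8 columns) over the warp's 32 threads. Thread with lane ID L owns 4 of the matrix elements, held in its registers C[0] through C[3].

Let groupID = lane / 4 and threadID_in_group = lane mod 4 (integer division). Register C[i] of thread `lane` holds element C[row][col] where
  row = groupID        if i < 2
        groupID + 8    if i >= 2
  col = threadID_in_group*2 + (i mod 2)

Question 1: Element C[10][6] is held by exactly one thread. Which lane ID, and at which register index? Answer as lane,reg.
11,2

r:10=>grp=2,rB=1  c:6=>tig=3,lo=0
L=2*4+3=11  i=1*2+0=2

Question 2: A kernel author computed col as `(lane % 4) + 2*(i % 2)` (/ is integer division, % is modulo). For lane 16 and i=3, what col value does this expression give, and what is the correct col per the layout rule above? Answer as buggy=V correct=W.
buggy=2 correct=1

`(lane % 4) + 2*(i % 2)`[16,3]->2
L=16->g=16>>2=4, t=16&3=0
[3]->row 4+8=12  col 0·2+1=1
col: 2 vs 1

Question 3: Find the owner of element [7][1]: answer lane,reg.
28,1

r: 7->gid=7,r8=0  c: 1->tid=0,i&1=1
L=7*4+0=28  i=0*2+1=1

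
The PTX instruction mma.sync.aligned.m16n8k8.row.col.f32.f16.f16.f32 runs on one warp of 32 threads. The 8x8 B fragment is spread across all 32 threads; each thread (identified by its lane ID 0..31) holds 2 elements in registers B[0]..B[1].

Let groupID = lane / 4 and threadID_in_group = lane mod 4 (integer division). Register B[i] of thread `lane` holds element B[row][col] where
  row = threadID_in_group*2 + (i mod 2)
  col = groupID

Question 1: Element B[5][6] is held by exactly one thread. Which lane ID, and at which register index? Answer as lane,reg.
26,1

c=6->g=6  r=5->t=2,b0=1
L=6*4+2=26  i=1=1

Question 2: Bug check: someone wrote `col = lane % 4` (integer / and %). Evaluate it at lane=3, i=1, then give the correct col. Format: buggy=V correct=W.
buggy=3 correct=0

`lane % 4`[3,1]⇒3
L=3⇒gr=3>>2=0, th=3&3=3
[1]⇒row 3·2+1=7  col gr=0
col: 3 vs 0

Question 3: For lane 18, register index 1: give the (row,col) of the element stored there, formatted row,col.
18: grp=4,tig=2
[1] (2*2+1,4) = (5,4)

5,4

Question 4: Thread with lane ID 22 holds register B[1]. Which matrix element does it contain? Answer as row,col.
5,5

lane 22->22/4=5, 22 mod 4=2
i=1  r:2·2+1->5  c:5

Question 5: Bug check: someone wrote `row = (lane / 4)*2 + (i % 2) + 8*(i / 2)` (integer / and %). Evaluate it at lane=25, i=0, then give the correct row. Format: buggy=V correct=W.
buggy=12 correct=2

`(lane / 4)*2 + (i % 2) + 8*(i / 2)`[25,0]->12
L=25->g=25>>2=6, t=25&3=1
[0]->row 1·2+0=2  col g=6
row: 12 vs 2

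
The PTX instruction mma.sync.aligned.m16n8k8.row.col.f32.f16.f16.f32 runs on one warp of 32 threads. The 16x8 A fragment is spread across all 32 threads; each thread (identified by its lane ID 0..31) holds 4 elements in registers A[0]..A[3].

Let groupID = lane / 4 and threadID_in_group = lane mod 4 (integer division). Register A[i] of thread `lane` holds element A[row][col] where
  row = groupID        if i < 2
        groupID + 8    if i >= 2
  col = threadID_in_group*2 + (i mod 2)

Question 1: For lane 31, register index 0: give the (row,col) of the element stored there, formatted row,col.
31: gr=7,th=3
[0] (7+0,3*2+0) = (7,6)

7,6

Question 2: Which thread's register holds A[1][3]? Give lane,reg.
5,1

r: 1->gid=1,r8=0  c: 3->tid=1,i&1=1
L=1*4+1=5  i=0*2+1=1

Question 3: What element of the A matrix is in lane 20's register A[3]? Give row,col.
20: grp=5,tig=0
[3] (5+8,0*2+1) = (13,1)

13,1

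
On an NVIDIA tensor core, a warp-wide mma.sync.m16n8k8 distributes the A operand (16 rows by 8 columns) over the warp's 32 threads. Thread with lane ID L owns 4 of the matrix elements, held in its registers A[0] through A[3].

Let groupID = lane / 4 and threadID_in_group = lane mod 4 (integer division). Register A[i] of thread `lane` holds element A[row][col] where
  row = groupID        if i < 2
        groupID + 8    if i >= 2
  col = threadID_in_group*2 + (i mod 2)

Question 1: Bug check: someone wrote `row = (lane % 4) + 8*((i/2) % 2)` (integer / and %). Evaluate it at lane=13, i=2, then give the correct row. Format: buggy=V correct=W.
buggy=9 correct=11

`(lane % 4) + 8*((i/2) % 2)`[13,2]→9
lane 13: G=3 (13/4), T=1 (13%4)
i=2: r=3+8=11, c=1*2+0=2
row: 9 vs 11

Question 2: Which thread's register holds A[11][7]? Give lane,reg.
r=11→G=3,rhi=1  c=7→T=3,p=1
L=3*4+3=15  i=1*2+1=3

15,3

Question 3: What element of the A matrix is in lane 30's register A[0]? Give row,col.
7,4

lane 30: G=7 (30/4), T=2 (30%4)
i=0: r=7+0=7, c=2*2+0=4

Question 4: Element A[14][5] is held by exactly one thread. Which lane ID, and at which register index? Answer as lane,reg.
26,3

r: 14->gid=6,r8=1  c: 5->tid=2,i&1=1
L=6*4+2=26  i=1*2+1=3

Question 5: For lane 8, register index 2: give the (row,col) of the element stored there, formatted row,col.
10,0

L=8→G=8>>2=2, T=8&3=0
[2]→row 2+8=10  col 0·2+0=0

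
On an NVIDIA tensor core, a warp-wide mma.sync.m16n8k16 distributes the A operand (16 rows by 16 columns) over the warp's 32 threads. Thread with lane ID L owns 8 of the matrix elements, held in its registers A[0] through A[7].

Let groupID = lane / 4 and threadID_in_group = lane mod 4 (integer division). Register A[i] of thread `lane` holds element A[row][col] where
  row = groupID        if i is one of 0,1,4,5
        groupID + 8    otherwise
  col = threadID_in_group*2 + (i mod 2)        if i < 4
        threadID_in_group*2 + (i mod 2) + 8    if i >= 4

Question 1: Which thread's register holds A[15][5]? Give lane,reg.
30,3

r=15->g=7,rb=1  c=5->cb=0,t=2,b0=1
L=7*4+2=30  i=0*4+1*2+1=3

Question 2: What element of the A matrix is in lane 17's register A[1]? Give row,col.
lane 17: gid=4 (17/4), tid=1 (17%4)
i=1: r=4+0=4, c=1*2+1+0=3

4,3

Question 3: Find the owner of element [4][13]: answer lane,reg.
18,5

r=4⇒gr=4,Rb=0  c=13⇒Cb=1,th=2,odd=1
L=4*4+2=18  i=1*4+0*2+1=5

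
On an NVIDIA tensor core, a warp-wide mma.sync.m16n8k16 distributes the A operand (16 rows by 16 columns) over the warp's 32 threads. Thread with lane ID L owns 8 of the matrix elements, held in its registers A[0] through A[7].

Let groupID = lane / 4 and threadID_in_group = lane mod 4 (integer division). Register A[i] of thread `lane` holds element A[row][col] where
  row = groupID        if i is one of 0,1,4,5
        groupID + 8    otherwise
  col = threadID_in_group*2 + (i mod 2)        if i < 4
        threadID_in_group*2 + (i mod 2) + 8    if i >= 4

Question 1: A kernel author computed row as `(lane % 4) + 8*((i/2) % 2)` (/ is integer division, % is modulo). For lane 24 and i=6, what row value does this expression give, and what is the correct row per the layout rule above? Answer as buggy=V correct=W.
`(lane % 4) + 8*((i/2) % 2)`[24,6]→8
L=24→G=24>>2=6, T=24&3=0
[6]→row 6+8=14  col 0·2+0+8=8
row: 8 vs 14

buggy=8 correct=14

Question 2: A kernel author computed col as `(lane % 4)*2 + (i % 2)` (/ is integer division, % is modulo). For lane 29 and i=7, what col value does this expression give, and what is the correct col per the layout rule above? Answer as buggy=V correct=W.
`(lane % 4)*2 + (i % 2)`[29,7]->3
L=29->g=29>>2=7, t=29&3=1
[7]->row 7+8=15  col 1·2+1+8=11
col: 3 vs 11

buggy=3 correct=11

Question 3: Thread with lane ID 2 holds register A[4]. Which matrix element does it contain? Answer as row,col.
0,12

lane 2: gr=0 (2/4), th=2 (2%4)
i=4: r=0+0=0, c=2*2+0+8=12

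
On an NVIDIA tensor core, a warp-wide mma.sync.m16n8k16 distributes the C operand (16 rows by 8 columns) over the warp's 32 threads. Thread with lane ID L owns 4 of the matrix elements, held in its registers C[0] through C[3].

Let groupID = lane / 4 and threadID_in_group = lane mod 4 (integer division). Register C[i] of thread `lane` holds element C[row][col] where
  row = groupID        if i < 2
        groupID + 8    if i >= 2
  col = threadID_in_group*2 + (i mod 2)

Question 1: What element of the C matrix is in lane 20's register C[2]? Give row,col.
lane 20->20/4=5, 20 mod 4=0
i=2  r:5+8->13  c:2·0+0->0

13,0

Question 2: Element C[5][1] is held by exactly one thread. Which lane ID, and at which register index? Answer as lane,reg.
20,1

r=5⇒gr=5,Rb=0  c=1⇒th=0,odd=1
L=5*4+0=20  i=0*2+1=1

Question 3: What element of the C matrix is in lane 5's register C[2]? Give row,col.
lane 5: G=1 (5/4), T=1 (5%4)
i=2: r=1+8=9, c=1*2+0=2

9,2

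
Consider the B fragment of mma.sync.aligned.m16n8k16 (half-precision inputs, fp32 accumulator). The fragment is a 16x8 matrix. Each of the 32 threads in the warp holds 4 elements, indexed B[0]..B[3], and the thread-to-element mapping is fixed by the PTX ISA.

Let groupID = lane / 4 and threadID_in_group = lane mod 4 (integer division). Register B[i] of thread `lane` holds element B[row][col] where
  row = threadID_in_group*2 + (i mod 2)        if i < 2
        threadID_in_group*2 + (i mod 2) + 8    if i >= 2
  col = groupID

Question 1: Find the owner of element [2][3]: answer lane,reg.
13,0

c: 3->gid=3  r: 2->r8=0,tid=1,i&1=0
L=3*4+1=13  i=0*2+0=0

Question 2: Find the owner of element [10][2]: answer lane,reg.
9,2

c: 2->gid=2  r: 10->r8=1,tid=1,i&1=0
L=2*4+1=9  i=1*2+0=2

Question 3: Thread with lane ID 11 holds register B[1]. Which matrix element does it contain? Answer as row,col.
11: g=2,t=3
[1] (3*2+1+0,2) = (7,2)

7,2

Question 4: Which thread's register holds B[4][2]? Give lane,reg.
c: 2->gid=2  r: 4->r8=0,tid=2,i&1=0
L=2*4+2=10  i=0*2+0=0

10,0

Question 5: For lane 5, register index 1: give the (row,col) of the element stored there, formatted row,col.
L=5->gid=5>>2=1, tid=5&3=1
[1]->row 1·2+1+0=3  col gid=1

3,1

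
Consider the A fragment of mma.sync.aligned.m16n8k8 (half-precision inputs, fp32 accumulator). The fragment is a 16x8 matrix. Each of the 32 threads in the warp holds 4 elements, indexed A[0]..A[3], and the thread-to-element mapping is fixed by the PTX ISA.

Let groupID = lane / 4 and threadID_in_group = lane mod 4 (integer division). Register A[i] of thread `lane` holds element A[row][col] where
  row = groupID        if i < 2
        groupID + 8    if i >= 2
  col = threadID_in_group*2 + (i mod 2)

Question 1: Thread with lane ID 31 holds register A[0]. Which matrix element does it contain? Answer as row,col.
7,6

lane 31->31/4=7, 31 mod 4=3
i=0  r:7+0->7  c:2·3+0->6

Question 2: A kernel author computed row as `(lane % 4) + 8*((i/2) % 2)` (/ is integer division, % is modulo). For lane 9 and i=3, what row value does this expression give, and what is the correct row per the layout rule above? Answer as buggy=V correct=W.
`(lane % 4) + 8*((i/2) % 2)`[9,3]->9
L=9->g=9>>2=2, t=9&3=1
[3]->row 2+8=10  col 1·2+1=3
row: 9 vs 10

buggy=9 correct=10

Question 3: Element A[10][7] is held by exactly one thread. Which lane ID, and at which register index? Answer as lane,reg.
r=10->g=2,rb=1  c=7->t=3,b0=1
L=2*4+3=11  i=1*2+1=3

11,3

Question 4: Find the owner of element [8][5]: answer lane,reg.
2,3

r=8⇒gr=0,Rb=1  c=5⇒th=2,odd=1
L=0*4+2=2  i=1*2+1=3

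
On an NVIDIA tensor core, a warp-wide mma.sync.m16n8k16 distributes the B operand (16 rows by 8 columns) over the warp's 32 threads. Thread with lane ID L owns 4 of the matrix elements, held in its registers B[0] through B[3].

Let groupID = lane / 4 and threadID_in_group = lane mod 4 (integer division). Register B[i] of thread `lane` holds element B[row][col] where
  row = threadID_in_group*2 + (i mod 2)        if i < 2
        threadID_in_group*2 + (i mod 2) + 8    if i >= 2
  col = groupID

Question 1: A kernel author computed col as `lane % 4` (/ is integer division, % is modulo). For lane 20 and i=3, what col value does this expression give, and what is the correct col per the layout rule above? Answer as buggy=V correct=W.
`lane % 4`[20,3]⇒0
20: gr=5,th=0
[3] (0*2+1+8,5) = (9,5)
col: 0 vs 5

buggy=0 correct=5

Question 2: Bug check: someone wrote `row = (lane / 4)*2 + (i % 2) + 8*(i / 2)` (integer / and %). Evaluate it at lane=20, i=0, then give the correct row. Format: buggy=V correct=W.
`(lane / 4)*2 + (i % 2) + 8*(i / 2)`[20,0]→10
20: G=5,T=0
[0] (0*2+0+0,5) = (0,5)
row: 10 vs 0

buggy=10 correct=0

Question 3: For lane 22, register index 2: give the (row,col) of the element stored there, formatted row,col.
12,5

L=22->gid=22>>2=5, tid=22&3=2
[2]->row 2·2+0+8=12  col gid=5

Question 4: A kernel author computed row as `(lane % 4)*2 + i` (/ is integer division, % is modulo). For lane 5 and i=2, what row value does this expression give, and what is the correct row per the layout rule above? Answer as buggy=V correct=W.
buggy=4 correct=10

`(lane % 4)*2 + i`[5,2]⇒4
L=5⇒gr=5>>2=1, th=5&3=1
[2]⇒row 1·2+0+8=10  col gr=1
row: 4 vs 10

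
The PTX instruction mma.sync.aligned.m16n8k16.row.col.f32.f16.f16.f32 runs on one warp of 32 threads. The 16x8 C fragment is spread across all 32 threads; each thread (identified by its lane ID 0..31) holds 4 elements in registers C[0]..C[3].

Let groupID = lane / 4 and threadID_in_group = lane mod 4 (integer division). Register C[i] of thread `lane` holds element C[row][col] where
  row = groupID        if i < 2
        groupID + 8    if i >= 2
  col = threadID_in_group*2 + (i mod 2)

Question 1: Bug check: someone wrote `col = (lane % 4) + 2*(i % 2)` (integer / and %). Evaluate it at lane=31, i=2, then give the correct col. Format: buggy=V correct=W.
buggy=3 correct=6

`(lane % 4) + 2*(i % 2)`[31,2]->3
lane 31: g=7 (31/4), t=3 (31%4)
i=2: r=7+8=15, c=3*2+0=6
col: 3 vs 6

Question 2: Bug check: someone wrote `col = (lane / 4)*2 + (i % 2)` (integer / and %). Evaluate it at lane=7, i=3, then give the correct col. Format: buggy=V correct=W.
buggy=3 correct=7

`(lane / 4)*2 + (i % 2)`[7,3]->3
7: g=1,t=3
[3] (1+8,3*2+1) = (9,7)
col: 3 vs 7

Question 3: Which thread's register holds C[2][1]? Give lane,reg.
8,1

r:2=>grp=2,rB=0  c:1=>tig=0,lo=1
L=2*4+0=8  i=0*2+1=1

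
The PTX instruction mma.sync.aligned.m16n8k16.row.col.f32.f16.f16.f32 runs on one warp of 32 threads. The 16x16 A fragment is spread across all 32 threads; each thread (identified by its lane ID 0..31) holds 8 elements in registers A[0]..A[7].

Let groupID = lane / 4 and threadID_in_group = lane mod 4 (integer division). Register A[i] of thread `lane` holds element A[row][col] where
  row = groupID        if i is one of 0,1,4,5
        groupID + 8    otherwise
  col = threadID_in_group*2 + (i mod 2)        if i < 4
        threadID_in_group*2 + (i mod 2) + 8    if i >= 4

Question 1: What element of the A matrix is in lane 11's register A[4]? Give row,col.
2,14

lane 11->11/4=2, 11 mod 4=3
i=4  r:2+0->2  c:2·3+0+8->14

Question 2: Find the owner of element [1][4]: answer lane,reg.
r=1→G=1,rhi=0  c=4→chi=0,T=2,p=0
L=1*4+2=6  i=0*4+0*2+0=0

6,0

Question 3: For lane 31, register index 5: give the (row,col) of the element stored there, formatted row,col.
lane 31: G=7 (31/4), T=3 (31%4)
i=5: r=7+0=7, c=3*2+1+8=15

7,15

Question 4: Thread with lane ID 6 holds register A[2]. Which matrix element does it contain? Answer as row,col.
9,4

6: g=1,t=2
[2] (1+8,2*2+0+0) = (9,4)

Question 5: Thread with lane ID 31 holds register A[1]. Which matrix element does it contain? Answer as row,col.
7,7

L=31=>grp=31>>2=7, tig=31&3=3
[1]=>row 7+0=7  col 3·2+1+0=7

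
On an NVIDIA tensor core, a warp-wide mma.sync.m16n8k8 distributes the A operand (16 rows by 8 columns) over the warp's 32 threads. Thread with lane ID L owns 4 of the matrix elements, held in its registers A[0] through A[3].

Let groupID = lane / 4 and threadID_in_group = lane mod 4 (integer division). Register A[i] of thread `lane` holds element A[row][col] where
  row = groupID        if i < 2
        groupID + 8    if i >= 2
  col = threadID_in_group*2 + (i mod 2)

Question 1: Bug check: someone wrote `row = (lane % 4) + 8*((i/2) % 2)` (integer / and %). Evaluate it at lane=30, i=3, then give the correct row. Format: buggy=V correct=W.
buggy=10 correct=15

`(lane % 4) + 8*((i/2) % 2)`[30,3]⇒10
L=30⇒gr=30>>2=7, th=30&3=2
[3]⇒row 7+8=15  col 2·2+1=5
row: 10 vs 15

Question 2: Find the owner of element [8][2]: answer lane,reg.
1,2

r=8→G=0,rhi=1  c=2→T=1,p=0
L=0*4+1=1  i=1*2+0=2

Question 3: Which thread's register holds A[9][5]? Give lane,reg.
6,3

r=9⇒gr=1,Rb=1  c=5⇒th=2,odd=1
L=1*4+2=6  i=1*2+1=3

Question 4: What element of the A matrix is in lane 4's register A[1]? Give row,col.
lane 4⇒4/4=1, 4 mod 4=0
i=1  r:1+0⇒1  c:2·0+1⇒1

1,1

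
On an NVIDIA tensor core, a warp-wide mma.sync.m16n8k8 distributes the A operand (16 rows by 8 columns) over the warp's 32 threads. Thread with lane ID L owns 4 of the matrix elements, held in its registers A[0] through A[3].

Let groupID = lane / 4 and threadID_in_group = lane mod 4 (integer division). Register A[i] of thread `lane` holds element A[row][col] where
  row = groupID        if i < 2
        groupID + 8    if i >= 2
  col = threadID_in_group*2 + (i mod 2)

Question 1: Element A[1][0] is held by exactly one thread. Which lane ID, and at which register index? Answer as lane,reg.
4,0

r:1=>grp=1,rB=0  c:0=>tig=0,lo=0
L=1*4+0=4  i=0*2+0=0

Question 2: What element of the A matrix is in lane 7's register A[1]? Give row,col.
1,7

lane 7: g=1 (7/4), t=3 (7%4)
i=1: r=1+0=1, c=3*2+1=7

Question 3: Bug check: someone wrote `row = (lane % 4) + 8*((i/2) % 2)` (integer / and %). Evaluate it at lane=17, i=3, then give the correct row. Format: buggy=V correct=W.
`(lane % 4) + 8*((i/2) % 2)`[17,3]→9
lane 17: G=4 (17/4), T=1 (17%4)
i=3: r=4+8=12, c=1*2+1=3
row: 9 vs 12

buggy=9 correct=12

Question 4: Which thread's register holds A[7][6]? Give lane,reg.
r=7->g=7,rb=0  c=6->t=3,b0=0
L=7*4+3=31  i=0*2+0=0

31,0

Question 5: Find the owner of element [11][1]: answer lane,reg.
r: 11->gid=3,r8=1  c: 1->tid=0,i&1=1
L=3*4+0=12  i=1*2+1=3

12,3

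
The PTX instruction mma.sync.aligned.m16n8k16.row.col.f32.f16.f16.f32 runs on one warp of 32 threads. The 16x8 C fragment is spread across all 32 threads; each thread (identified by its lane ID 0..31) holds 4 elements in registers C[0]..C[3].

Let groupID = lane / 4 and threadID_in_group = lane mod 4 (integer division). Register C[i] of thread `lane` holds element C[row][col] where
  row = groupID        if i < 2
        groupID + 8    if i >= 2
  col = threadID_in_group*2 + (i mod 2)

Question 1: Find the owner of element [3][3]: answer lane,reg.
13,1

r=3->g=3,rb=0  c=3->t=1,b0=1
L=3*4+1=13  i=0*2+1=1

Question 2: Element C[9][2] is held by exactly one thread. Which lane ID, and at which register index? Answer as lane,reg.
r=9⇒gr=1,Rb=1  c=2⇒th=1,odd=0
L=1*4+1=5  i=1*2+0=2

5,2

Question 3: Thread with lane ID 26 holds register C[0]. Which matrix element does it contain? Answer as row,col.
26: gr=6,th=2
[0] (6+0,2*2+0) = (6,4)

6,4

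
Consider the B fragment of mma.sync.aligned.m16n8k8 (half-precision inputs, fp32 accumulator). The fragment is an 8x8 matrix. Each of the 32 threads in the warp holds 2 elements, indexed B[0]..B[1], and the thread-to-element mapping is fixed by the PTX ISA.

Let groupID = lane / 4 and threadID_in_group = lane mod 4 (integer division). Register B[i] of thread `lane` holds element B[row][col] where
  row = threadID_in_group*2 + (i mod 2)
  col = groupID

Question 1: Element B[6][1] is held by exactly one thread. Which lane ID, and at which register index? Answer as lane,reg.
7,0

c=1->g=1  r=6->t=3,b0=0
L=1*4+3=7  i=0=0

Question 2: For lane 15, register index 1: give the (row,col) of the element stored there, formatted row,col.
7,3

L=15->gid=15>>2=3, tid=15&3=3
[1]->row 3·2+1=7  col gid=3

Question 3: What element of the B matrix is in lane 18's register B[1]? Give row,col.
lane 18⇒18/4=4, 18 mod 4=2
i=1  r:2·2+1⇒5  c:4

5,4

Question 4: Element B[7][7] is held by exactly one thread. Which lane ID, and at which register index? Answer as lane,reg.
31,1

c: 7->gid=7  r: 7->tid=3,i&1=1
L=7*4+3=31  i=1=1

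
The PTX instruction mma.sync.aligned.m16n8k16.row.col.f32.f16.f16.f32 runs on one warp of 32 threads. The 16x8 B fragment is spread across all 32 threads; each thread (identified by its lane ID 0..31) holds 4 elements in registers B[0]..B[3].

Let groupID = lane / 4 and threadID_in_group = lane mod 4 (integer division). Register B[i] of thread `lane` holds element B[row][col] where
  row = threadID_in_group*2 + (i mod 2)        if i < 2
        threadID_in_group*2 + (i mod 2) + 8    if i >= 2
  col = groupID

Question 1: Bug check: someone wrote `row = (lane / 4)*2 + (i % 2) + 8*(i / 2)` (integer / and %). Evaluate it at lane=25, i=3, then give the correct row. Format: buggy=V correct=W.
`(lane / 4)*2 + (i % 2) + 8*(i / 2)`[25,3]⇒21
L=25⇒gr=25>>2=6, th=25&3=1
[3]⇒row 1·2+1+8=11  col gr=6
row: 21 vs 11

buggy=21 correct=11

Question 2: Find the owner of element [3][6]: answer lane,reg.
c=6⇒gr=6  r=3⇒Rb=0,th=1,odd=1
L=6*4+1=25  i=0*2+1=1

25,1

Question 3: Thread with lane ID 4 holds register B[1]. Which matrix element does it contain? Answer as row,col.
1,1

lane 4: g=1 (4/4), t=0 (4%4)
i=1: r=0*2+1+0=1, c=g=1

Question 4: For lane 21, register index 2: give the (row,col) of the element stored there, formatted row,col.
10,5

21: gid=5,tid=1
[2] (1*2+0+8,5) = (10,5)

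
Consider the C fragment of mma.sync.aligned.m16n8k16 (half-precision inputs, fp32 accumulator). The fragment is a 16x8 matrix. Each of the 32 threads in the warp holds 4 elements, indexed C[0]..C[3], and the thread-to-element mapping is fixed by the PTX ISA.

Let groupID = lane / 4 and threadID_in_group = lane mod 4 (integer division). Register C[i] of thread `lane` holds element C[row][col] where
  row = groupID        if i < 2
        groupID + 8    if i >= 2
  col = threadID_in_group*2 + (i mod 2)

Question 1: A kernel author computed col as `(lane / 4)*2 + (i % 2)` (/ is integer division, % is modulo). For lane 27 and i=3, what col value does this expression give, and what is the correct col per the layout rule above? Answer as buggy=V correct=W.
buggy=13 correct=7

`(lane / 4)*2 + (i % 2)`[27,3]⇒13
lane 27⇒27/4=6, 27 mod 4=3
i=3  r:6+8⇒14  c:2·3+1⇒7
col: 13 vs 7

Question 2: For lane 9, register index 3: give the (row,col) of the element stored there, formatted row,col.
9: gr=2,th=1
[3] (2+8,1*2+1) = (10,3)

10,3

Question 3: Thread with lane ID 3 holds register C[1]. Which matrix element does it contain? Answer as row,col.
lane 3: gr=0 (3/4), th=3 (3%4)
i=1: r=0+0=0, c=3*2+1=7

0,7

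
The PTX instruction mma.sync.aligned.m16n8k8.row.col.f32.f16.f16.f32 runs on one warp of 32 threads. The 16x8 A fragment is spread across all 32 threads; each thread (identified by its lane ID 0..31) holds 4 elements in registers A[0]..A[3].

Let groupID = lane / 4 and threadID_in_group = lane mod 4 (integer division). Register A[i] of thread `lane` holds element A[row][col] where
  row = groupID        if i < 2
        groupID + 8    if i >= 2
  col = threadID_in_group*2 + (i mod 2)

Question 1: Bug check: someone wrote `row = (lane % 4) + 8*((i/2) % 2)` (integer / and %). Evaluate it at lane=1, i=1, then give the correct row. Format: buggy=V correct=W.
buggy=1 correct=0

`(lane % 4) + 8*((i/2) % 2)`[1,1]->1
lane 1->1/4=0, 1 mod 4=1
i=1  r:0+0->0  c:2·1+1->3
row: 1 vs 0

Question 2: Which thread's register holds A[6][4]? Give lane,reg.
r:6=>grp=6,rB=0  c:4=>tig=2,lo=0
L=6*4+2=26  i=0*2+0=0

26,0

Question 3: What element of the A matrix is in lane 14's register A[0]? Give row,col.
L=14→G=14>>2=3, T=14&3=2
[0]→row 3+0=3  col 2·2+0=4

3,4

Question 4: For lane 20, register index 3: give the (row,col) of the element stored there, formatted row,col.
13,1

20: gid=5,tid=0
[3] (5+8,0*2+1) = (13,1)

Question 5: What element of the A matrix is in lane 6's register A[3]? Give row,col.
9,5

lane 6->6/4=1, 6 mod 4=2
i=3  r:1+8->9  c:2·2+1->5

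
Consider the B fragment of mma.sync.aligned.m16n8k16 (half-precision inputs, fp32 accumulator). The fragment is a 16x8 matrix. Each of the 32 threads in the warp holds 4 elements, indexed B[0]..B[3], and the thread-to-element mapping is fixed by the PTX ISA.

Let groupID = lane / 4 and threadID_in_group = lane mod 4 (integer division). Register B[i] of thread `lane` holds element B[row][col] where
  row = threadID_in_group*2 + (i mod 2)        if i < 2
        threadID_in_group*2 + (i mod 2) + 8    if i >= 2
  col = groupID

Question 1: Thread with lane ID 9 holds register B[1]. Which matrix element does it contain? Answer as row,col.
3,2

L=9->g=9>>2=2, t=9&3=1
[1]->row 1·2+1+0=3  col g=2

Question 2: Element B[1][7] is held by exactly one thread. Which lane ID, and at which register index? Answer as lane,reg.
c=7⇒gr=7  r=1⇒Rb=0,th=0,odd=1
L=7*4+0=28  i=0*2+1=1

28,1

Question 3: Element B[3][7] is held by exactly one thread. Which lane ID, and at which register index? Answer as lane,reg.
29,1

c=7⇒gr=7  r=3⇒Rb=0,th=1,odd=1
L=7*4+1=29  i=0*2+1=1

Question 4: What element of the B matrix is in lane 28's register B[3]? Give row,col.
9,7

lane 28=>28/4=7, 28 mod 4=0
i=3  r:2·0+1+8=>9  c:7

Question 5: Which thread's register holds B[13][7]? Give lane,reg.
c=7->g=7  r=13->rb=1,t=2,b0=1
L=7*4+2=30  i=1*2+1=3

30,3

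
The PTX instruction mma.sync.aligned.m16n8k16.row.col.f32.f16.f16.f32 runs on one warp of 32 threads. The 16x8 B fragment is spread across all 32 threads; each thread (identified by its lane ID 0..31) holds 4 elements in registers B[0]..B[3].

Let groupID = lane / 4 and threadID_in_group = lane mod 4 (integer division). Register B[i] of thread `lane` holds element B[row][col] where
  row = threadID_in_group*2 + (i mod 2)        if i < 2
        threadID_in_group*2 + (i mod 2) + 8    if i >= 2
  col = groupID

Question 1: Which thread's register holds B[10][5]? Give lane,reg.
21,2

c:5=>grp=5  r:10=>rB=1,tig=1,lo=0
L=5*4+1=21  i=1*2+0=2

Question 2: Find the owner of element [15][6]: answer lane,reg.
c=6→G=6  r=15→rhi=1,T=3,p=1
L=6*4+3=27  i=1*2+1=3

27,3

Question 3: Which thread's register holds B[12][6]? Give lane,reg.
c=6->g=6  r=12->rb=1,t=2,b0=0
L=6*4+2=26  i=1*2+0=2

26,2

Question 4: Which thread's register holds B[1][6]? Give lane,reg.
24,1

c: 6->gid=6  r: 1->r8=0,tid=0,i&1=1
L=6*4+0=24  i=0*2+1=1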